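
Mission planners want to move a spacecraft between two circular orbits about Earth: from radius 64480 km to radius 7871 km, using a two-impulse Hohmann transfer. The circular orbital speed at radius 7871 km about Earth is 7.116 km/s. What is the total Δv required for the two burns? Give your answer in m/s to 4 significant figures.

Δv = 3711 m/s

From the circular-orbit relation v² = μ/r at r = 7871 km: μ = v²r = (7.116)² × 7871 = 3.98567×10^5 km³/s².
The Hohmann ellipse has a_t = (r₁ + r₂)/2 = 36175.5 km.
Circular speed at r₁: v₁ = √(μ/r₁) = √(3.98567×10^5/64480) = 2.48621 km/s.
Transfer-orbit speed at r₁ (vis-viva equation): v_a = √[μ(2/r₁ − 1/a_t)] = 1.15970 km/s.
First burn Δv₁ = |v_a − v₁| = 1.327 km/s.
Circular speed at r₂: v₂ = √(μ/r₂) = 7.116 km/s.
Transfer-orbit speed at r₂: v_p = √[μ(2/r₂ − 1/a_t)] = 9.500 km/s.
Second burn Δv₂ = |v₂ − v_p| = 2.384 km/s.
Δv = Δv₁ + Δv₂ = 1.327 + 2.384 = 3.711 km/s.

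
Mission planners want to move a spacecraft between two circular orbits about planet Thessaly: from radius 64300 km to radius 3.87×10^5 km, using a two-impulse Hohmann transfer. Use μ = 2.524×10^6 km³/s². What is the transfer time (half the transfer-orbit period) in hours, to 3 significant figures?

The Hohmann ellipse has a_t = (r₁ + r₂)/2 = 2.2565×10^5 km.
Transfer time t = π√(a_t³/μ) = π√((2.2565×10^5)³ / 2.524×10^6) = 2.120×10^5 s.
Converting: 2.120×10^5 s ÷ 3600 s/hour = 58.9 hours.

t = 58.9 hours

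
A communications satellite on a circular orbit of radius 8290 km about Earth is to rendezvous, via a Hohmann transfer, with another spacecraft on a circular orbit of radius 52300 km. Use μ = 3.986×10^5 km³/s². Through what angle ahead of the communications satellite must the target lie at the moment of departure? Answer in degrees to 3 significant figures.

φ = 101°

The Hohmann ellipse has a_t = (r₁ + r₂)/2 = 30295 km.
The half-period of the transfer ellipse is t = π√(a_t³/μ) = 26238.4 s.
The target's mean motion on its circular orbit is ω₂ = √(μ/r₂³) = 5.27857×10^-5 rad/s.
Angle swept by the target during transfer: ω₂·t = 1.38501 rad = 79.36°.
The communications satellite traverses 180° on the transfer ellipse, so the target must lead by 180° − 79.36° = 101°.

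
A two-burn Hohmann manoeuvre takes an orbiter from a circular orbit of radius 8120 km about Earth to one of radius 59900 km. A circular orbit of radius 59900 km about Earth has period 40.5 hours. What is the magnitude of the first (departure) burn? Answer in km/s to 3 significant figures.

From Kepler's third law T² = 4π²r³/μ at r = 59900 km, T = 40.5 hours = 40.5 × 3600 s = 1.458×10^5 s: μ = 4π²r³/T² = 3.99140×10^5 km³/s².
Transfer-ellipse semi-major axis a_t = (r₁ + r₂)/2 = (8120 + 59900)/2 = 34010 km.
On the circular orbit at r = 8120 km, v_c = √(μ/r) = 7.0111 km/s.
Transfer-orbit speed at the same r (vis-viva, a = a_t): v_t = √[μ(2/r − 1/a_t)] = 9.3045 km/s.
Δv₁ = |v_t − v_c| = |9.3045 − 7.0111| = 2.293 km/s.

Δv₁ = 2.29 km/s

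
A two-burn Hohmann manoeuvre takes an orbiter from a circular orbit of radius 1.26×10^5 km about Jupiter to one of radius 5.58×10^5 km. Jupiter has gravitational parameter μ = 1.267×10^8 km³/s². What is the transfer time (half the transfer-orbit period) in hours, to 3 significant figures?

The Hohmann ellipse has a_t = (r₁ + r₂)/2 = 3.420×10^5 km.
Half the transfer-orbit period gives t = π√(a_t³/μ) = 55820 s.
Converting: 55820 s ÷ 3600 s/hour = 15.5 hours.

t = 15.5 hours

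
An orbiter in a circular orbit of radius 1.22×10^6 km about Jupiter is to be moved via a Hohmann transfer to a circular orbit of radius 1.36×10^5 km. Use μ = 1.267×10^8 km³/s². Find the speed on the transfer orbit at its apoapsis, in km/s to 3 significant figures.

v = 4.56 km/s

Semi-major axis of the transfer orbit: a_t = (1.220×10^6 + 1.360×10^5)/2 = 6.780×10^5 km.
The apoapsis of the transfer ellipse is at r = 1.220×10^6 km.
From the vis-viva equation, v = √[μ(2/r − 1/a_t)] = 4.564 km/s.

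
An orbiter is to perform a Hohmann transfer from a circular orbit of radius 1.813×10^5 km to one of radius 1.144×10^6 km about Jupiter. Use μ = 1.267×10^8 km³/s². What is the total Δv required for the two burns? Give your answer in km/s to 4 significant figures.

The Hohmann ellipse has a_t = (r₁ + r₂)/2 = 6.6265×10^5 km.
At r₁ the circular-orbit speed is v₁ = √(μ/r₁) = 26.4356 km/s.
Transfer-orbit speed at r₁ (vis-viva): v_p = √[μ(2/r₁ − 1/a_t)] = 34.7344 km/s.
First burn Δv₁ = |v_p − v₁| = 8.299 km/s.
Circular speed at r₂: v₂ = √(μ/r₂) = 10.524 km/s.
Transfer-orbit speed at r₂: v_a = √[μ(2/r₂ − 1/a_t)] = 5.5047 km/s.
Second burn Δv₂ = |v₂ − v_a| = 5.019 km/s.
Δv = Δv₁ + Δv₂ = 8.299 + 5.019 = 13.32 km/s.

Δv = 13.32 km/s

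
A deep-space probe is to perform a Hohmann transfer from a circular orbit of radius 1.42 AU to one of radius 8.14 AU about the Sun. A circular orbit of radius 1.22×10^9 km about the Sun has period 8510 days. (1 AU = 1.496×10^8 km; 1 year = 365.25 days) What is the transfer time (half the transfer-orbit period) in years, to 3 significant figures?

t = 5.23 years

From Kepler's third law T² = 4π²r³/μ at r = 1.22×10^9 km, T = 8510 days = 8510 × 86400 s = 7.35264×10^8 s: μ = 4π²r³/T² = 1.32603×10^11 km³/s².
In km: r₁ = 1.42 × 1.496×10^8 = 2.12432×10^8 km; r₂ = 8.14 × 1.496×10^8 = 1.217744×10^9 km.
Transfer-ellipse semi-major axis a_t = (r₁ + r₂)/2 = (2.12432×10^8 + 1.217744×10^9)/2 = 7.15088×10^8 km.
Transfer time t = π√(a_t³/μ) = π√((7.15088×10^8)³ / 1.32603×10^11) = 1.650×10^8 s.
Converting: 1.650×10^8 s ÷ 3.15576×10^7 s/year (365.25 × 86400) = 5.23 years.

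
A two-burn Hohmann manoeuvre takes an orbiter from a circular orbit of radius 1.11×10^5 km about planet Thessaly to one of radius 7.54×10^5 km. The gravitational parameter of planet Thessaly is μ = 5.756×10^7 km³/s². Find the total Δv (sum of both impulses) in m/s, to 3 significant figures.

Δv = 11600 m/s

The Hohmann ellipse has a_t = (r₁ + r₂)/2 = 4.325×10^5 km.
Circular speed at r₁: v₁ = √(μ/r₁) = √(5.756×10^7/1.110×10^5) = 22.772 km/s.
On the transfer ellipse at r₁, v² = μ(2/r − 1/a) gives v_p = √[μ(2/r₁ − 1/a_t)] = 30.067 km/s.
First burn Δv₁ = |v_p − v₁| = 7.295 km/s.
At r₂, v₂ = √(μ/r₂) = 8.737 km/s.
Transfer-orbit speed at r₂: v_a = √[μ(2/r₂ − 1/a_t)] = 4.426 km/s.
Second burn Δv₂ = |v₂ − v_a| = 4.311 km/s.
Total Δv = Δv₁ + Δv₂ = 11.61 km/s.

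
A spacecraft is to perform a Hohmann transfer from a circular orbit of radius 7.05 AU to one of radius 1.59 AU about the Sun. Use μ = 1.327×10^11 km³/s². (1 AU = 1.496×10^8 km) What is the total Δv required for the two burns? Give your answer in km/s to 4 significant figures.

In km: r₁ = 7.05 × 1.496×10^8 = 1.05468×10^9 km; r₂ = 1.59 × 1.496×10^8 = 2.37864×10^8 km.
The Hohmann ellipse has a_t = (r₁ + r₂)/2 = 6.46272×10^8 km.
At r₁ the circular-orbit speed is v₁ = √(μ/r₁) = 11.217 km/s.
Transfer-orbit speed at r₁ (v² = μ(2/r − 1/a)): v_a = √[μ(2/r₁ − 1/a_t)] = 6.8051 km/s.
First burn Δv₁ = |v_a − v₁| = 4.412 km/s.
Circular speed at r₂: v₂ = √(μ/r₂) = 23.6195 km/s.
Transfer-orbit speed at r₂: v_p = √[μ(2/r₂ − 1/a_t)] = 30.1734 km/s.
Second burn Δv₂ = |v₂ − v_p| = 6.554 km/s.
Total Δv = Δv₁ + Δv₂ = 10.97 km/s.

Δv = 10.97 km/s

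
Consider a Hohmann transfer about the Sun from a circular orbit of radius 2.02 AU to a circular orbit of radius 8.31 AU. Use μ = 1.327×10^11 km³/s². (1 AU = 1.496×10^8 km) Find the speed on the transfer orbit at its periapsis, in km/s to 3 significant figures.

In km: r₁ = 2.02 × 1.496×10^8 = 3.02192×10^8 km; r₂ = 8.31 × 1.496×10^8 = 1.243176×10^9 km.
Transfer-ellipse semi-major axis a_t = (r₁ + r₂)/2 = (3.02192×10^8 + 1.243176×10^9)/2 = 7.72684×10^8 km.
The periapsis of the transfer ellipse is at r = 3.02192×10^8 km.
From the vis-viva equation, v = √[μ(2/r − 1/a_t)] = 26.58 km/s.

v = 26.6 km/s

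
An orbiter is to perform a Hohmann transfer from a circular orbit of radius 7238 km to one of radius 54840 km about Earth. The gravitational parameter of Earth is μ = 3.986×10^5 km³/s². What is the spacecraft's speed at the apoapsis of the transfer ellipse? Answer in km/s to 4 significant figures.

v = 1.302 km/s

Semi-major axis of the transfer orbit: a_t = (7238 + 54840)/2 = 31039 km.
At apoapsis, r = 54840 km.
Vis-viva: v = √[μ(2/r − 1/a_t)] = √[3.986×10^5 × (2/54840 − 1/31039)] = 1.302 km/s.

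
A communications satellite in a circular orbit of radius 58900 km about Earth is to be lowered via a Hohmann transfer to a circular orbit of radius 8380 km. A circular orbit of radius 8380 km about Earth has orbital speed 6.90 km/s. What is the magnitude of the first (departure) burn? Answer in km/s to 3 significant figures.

From the circular-orbit relation v² = μ/r at r = 8380 km: μ = v²r = (6.90)² × 8380 = 3.98972×10^5 km³/s².
Semi-major axis of the transfer orbit: a_t = (58900 + 8380)/2 = 33640 km.
Circular speed at r = 58900 km: v_c = √(μ/r) = 2.603 km/s.
Vis-viva on the transfer ellipse at r = 58900 km gives v_t = √[μ(2/r − 1/a_t)] = 1.299 km/s.
Δv₁ = |v_t − v_c| = |1.299 − 2.603| = 1.304 km/s.

Δv₁ = 1.30 km/s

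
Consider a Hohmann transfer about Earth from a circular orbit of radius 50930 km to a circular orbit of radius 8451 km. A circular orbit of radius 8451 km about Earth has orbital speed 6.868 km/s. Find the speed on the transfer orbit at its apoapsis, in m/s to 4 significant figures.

v = 1493 m/s

From the circular-orbit relation v² = μ/r at r = 8451 km: μ = v²r = (6.868)² × 8451 = 3.98629×10^5 km³/s².
Transfer-ellipse semi-major axis a_t = (r₁ + r₂)/2 = (50930 + 8451)/2 = 29690.5 km.
The apoapsis of the transfer ellipse is at r = 50930 km.
Applying v² = μ(2/r − 1/a_t): v = 1.493 km/s.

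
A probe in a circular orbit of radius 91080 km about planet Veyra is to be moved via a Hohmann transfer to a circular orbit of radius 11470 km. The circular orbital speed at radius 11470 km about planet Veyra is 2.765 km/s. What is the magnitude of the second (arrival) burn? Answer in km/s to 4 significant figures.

From the circular-orbit relation v² = μ/r at r = 11470 km: μ = v²r = (2.765)² × 11470 = 87690.7 km³/s².
Semi-major axis of the transfer orbit: a_t = (91080 + 11470)/2 = 51275 km.
On the circular orbit at r = 11470 km, v_c = √(μ/r) = 2.7650 km/s.
Vis-viva on the transfer ellipse at r = 11470 km gives v_t = √[μ(2/r − 1/a_t)] = 3.6851 km/s.
Δv₂ = |v_t − v_c| = |3.6851 − 2.7650| = 0.9201 km/s.

Δv₂ = 0.9201 km/s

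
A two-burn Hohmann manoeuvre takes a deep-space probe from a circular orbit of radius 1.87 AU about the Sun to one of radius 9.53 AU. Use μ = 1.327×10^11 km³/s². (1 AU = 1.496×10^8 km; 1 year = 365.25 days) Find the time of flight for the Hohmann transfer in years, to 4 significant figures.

In km: r₁ = 1.87 × 1.496×10^8 = 2.79752×10^8 km; r₂ = 9.53 × 1.496×10^8 = 1.425688×10^9 km.
Semi-major axis of the transfer orbit: a_t = (2.79752×10^8 + 1.425688×10^9)/2 = 8.5272×10^8 km.
By Kepler's third law the transfer-orbit period is T = 2π√(a_t³/μ), so t = T/2 = 2.1475×10^8 s.
Converting: 2.1475×10^8 s ÷ 3.15576×10^7 s/year (365.25 × 86400) = 6.805 years.

t = 6.805 years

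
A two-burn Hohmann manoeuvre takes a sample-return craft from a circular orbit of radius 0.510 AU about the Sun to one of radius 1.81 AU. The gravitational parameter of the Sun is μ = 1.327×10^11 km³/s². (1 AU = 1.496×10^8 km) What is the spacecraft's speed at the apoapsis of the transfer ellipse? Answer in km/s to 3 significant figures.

v = 14.7 km/s

In km: r₁ = 0.510 × 1.496×10^8 = 7.6296×10^7 km; r₂ = 1.81 × 1.496×10^8 = 2.70776×10^8 km.
Transfer-ellipse semi-major axis a_t = (r₁ + r₂)/2 = (7.6296×10^7 + 2.70776×10^8)/2 = 1.73536×10^8 km.
The apoapsis of the transfer ellipse is at r = 2.70776×10^8 km.
Applying v² = μ(2/r − 1/a_t): v = 14.68 km/s.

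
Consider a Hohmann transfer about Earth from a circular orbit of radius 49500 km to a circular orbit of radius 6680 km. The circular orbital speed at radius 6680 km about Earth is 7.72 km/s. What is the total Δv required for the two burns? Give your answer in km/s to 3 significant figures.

Δv = 3.98 km/s

From the circular-orbit relation v² = μ/r at r = 6680 km: μ = v²r = (7.72)² × 6680 = 3.98117×10^5 km³/s².
Semi-major axis of the transfer orbit: a_t = (49500 + 6680)/2 = 28090 km.
At r₁ the circular-orbit speed is v₁ = √(μ/r₁) = 2.836 km/s.
Transfer-orbit speed at r₁ (v² = μ(2/r − 1/a)): v_a = √[μ(2/r₁ − 1/a_t)] = 1.383 km/s.
First burn Δv₁ = |v_a − v₁| = 1.453 km/s.
At r₂, v₂ = √(μ/r₂) = 7.7200 km/s.
Transfer-orbit speed at r₂: v_p = √[μ(2/r₂ − 1/a_t)] = 10.248 km/s.
Second burn Δv₂ = |v₂ − v_p| = 2.528 km/s.
Total Δv = Δv₁ + Δv₂ = 3.981 km/s.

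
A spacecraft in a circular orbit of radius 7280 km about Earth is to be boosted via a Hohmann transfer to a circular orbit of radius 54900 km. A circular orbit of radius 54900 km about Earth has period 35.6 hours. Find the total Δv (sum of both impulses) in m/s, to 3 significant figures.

From Kepler's third law T² = 4π²r³/μ at r = 54900 km, T = 35.6 hours = 35.6 × 3600 s = 1.2816×10^5 s: μ = 4π²r³/T² = 3.97715×10^5 km³/s².
Semi-major axis of the transfer orbit: a_t = (7280 + 54900)/2 = 31090 km.
Circular speed at r₁: v₁ = √(μ/r₁) = √(3.97715×10^5/7280) = 7.391 km/s.
Transfer-orbit speed at r₁ (vis-viva equation): v_p = √[μ(2/r₁ − 1/a_t)] = 9.822 km/s.
First burn Δv₁ = |v_p − v₁| = 2.431 km/s.
At r₂, v₂ = √(μ/r₂) = 2.6915 km/s.
Transfer-orbit speed at r₂: v_a = √[μ(2/r₂ − 1/a_t)] = 1.3024 km/s.
Second burn Δv₂ = |v₂ − v_a| = 1.389 km/s.
Δv = Δv₁ + Δv₂ = 2.431 + 1.389 = 3.820 km/s.

Δv = 3820 m/s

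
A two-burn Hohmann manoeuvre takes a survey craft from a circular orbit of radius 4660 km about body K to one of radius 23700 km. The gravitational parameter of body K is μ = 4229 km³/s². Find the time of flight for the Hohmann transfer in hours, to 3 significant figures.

t = 22.7 hours

Transfer-ellipse semi-major axis a_t = (r₁ + r₂)/2 = (4660 + 23700)/2 = 14180 km.
By Kepler's third law the transfer-orbit period is T = 2π√(a_t³/μ), so t = T/2 = 81570 s.
Converting: 81570 s ÷ 3600 s/hour = 22.7 hours.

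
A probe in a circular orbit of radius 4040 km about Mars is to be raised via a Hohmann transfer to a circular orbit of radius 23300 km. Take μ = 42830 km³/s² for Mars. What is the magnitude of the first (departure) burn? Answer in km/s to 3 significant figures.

Δv₁ = 0.995 km/s

Transfer-ellipse semi-major axis a_t = (r₁ + r₂)/2 = (4040 + 23300)/2 = 13670 km.
Circular speed at r = 4040 km: v_c = √(μ/r) = 3.2560 km/s.
Transfer-orbit speed at the same r (vis-viva, a = a_t): v_t = √[μ(2/r − 1/a_t)] = 4.2509 km/s.
Δv₁ = |v_t − v_c| = |4.2509 − 3.2560| = 0.9949 km/s.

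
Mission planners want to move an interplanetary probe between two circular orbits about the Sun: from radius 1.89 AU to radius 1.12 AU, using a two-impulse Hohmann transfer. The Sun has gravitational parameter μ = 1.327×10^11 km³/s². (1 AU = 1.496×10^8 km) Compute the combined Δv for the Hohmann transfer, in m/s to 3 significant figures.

In km: r₁ = 1.89 × 1.496×10^8 = 2.82744×10^8 km; r₂ = 1.12 × 1.496×10^8 = 1.67552×10^8 km.
Semi-major axis of the transfer orbit: a_t = (2.82744×10^8 + 1.67552×10^8)/2 = 2.25148×10^8 km.
At r₁ the circular-orbit speed is v₁ = √(μ/r₁) = 21.664 km/s.
Transfer-orbit speed at r₁ (vis-viva equation): v_a = √[μ(2/r₁ − 1/a_t)] = 18.689 km/s.
First burn Δv₁ = |v_a − v₁| = 2.975 km/s.
Circular speed at r₂: v₂ = √(μ/r₂) = 28.142 km/s.
Transfer-orbit speed at r₂: v_p = √[μ(2/r₂ − 1/a_t)] = 31.537 km/s.
Second burn Δv₂ = |v₂ − v_p| = 3.395 km/s.
Total Δv = Δv₁ + Δv₂ = 6.370 km/s.

Δv = 6370 m/s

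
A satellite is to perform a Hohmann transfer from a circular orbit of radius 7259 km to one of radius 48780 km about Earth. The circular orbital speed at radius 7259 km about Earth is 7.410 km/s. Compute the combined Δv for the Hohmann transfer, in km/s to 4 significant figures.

Δv = 3.771 km/s

From the circular-orbit relation v² = μ/r at r = 7259 km: μ = v²r = (7.410)² × 7259 = 3.98578×10^5 km³/s².
The Hohmann ellipse has a_t = (r₁ + r₂)/2 = 28019.5 km.
Circular speed at r₁: v₁ = √(μ/r₁) = √(3.98578×10^5/7259) = 7.410 km/s.
On the transfer ellipse at r₁, v² = μ(2/r − 1/a) gives v_p = √[μ(2/r₁ − 1/a_t)] = 9.777 km/s.
First burn Δv₁ = |v_p − v₁| = 2.367 km/s.
Circular speed at r₂: v₂ = √(μ/r₂) = 2.8585 km/s.
Transfer-orbit speed at r₂: v_a = √[μ(2/r₂ − 1/a_t)] = 1.4549 km/s.
Second burn Δv₂ = |v₂ − v_a| = 1.404 km/s.
Δv = Δv₁ + Δv₂ = 2.367 + 1.404 = 3.771 km/s.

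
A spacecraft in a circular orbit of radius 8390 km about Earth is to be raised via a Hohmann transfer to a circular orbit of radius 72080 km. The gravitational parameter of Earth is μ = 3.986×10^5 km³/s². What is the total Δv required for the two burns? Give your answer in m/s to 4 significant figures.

Δv = 3611 m/s

The Hohmann ellipse has a_t = (r₁ + r₂)/2 = 40235 km.
At r₁ the circular-orbit speed is v₁ = √(μ/r₁) = 6.893 km/s.
Transfer-orbit speed at r₁ (vis-viva equation): v_p = √[μ(2/r₁ − 1/a_t)] = 9.226 km/s.
First burn Δv₁ = |v_p − v₁| = 2.333 km/s.
At r₂, v₂ = √(μ/r₂) = 2.352 km/s.
Transfer-orbit speed at r₂: v_a = √[μ(2/r₂ − 1/a_t)] = 1.074 km/s.
Second burn Δv₂ = |v₂ − v_a| = 1.278 km/s.
Total Δv = Δv₁ + Δv₂ = 3.611 km/s.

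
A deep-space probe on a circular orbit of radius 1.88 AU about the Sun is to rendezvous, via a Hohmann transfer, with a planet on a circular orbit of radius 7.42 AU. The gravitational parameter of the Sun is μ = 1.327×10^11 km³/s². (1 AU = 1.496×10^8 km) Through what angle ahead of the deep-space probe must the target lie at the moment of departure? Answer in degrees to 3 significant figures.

In km: r₁ = 1.88 × 1.496×10^8 = 2.81248×10^8 km; r₂ = 7.42 × 1.496×10^8 = 1.110032×10^9 km.
The Hohmann ellipse has a_t = (r₁ + r₂)/2 = 6.9564×10^8 km.
Transfer time t = π√(a_t³/μ) = 1.58231×10^8 s.
The target's mean motion on its circular orbit is ω₂ = √(μ/r₂³) = 9.84991×10^-9 rad/s.
Angle swept by the target during transfer: ω₂·t = 1.5586 rad = 89.30°.
The deep-space probe traverses 180° on the transfer ellipse, so the target must lead by 180° − 89.30° = 90.7°.

φ = 90.7°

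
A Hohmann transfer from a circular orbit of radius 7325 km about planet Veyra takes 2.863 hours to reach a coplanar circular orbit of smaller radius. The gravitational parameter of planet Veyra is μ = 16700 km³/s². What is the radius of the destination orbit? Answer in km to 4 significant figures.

Transfer time t = 2.863 hours = 10306.8 s, and t = π√(a_t³/μ).
So a_t = (μ t²/π²)^(1/3) = (16700 × (10306.8)² / π²)^(1/3) = 5643.6 km.
Since a_t = (r₁ + r₂)/2, r₂ = 2a_t − r₁ = 2×5643.6 − 7325 = 3962.2 km.

r₂ = 3962 km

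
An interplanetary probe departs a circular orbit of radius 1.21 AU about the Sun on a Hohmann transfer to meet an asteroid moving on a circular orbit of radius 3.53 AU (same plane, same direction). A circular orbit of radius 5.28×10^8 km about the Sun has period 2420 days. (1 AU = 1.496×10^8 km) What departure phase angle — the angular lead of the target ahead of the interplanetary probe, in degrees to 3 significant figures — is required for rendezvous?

From Kepler's third law T² = 4π²r³/μ at r = 5.28×10^8 km, T = 2420 days = 2420 × 86400 s = 2.09088×10^8 s: μ = 4π²r³/T² = 1.32924×10^11 km³/s².
In km: r₁ = 1.21 × 1.496×10^8 = 1.81016×10^8 km; r₂ = 3.53 × 1.496×10^8 = 5.28088×10^8 km.
Transfer-ellipse semi-major axis a_t = (r₁ + r₂)/2 = (1.81016×10^8 + 5.28088×10^8)/2 = 3.54552×10^8 km.
The half-period of the transfer ellipse is t = π√(a_t³/μ) = 5.7527×10^7 s.
The target's mean motion on its circular orbit is ω₂ = √(μ/r₂³) = 3.0043×10^-8 rad/s.
Angle swept by the target during transfer: ω₂·t = 1.7283 rad = 99.02°.
Arrival is 180° from departure on the ellipse, so φ = 180° − 99.02° = 81.0°.

φ = 81.0°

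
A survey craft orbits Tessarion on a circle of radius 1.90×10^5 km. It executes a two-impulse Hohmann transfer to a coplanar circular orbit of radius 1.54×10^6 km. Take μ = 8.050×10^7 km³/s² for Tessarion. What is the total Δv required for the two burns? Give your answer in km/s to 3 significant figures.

Δv = 10.7 km/s

Transfer-ellipse semi-major axis a_t = (r₁ + r₂)/2 = (1.900×10^5 + 1.540×10^6)/2 = 8.650×10^5 km.
At r₁ the circular-orbit speed is v₁ = √(μ/r₁) = 20.584 km/s.
Transfer-orbit speed at r₁ (vis-viva equation): v_p = √[μ(2/r₁ − 1/a_t)] = 27.465 km/s.
First burn Δv₁ = |v_p − v₁| = 6.881 km/s.
At r₂, v₂ = √(μ/r₂) = 7.229988 km/s.
Transfer-orbit speed at r₂: v_a = √[μ(2/r₂ − 1/a_t)] = 3.388491 km/s.
Second burn Δv₂ = |v₂ − v_a| = 3.841 km/s.
Δv = Δv₁ + Δv₂ = 6.881 + 3.841 = 10.72 km/s.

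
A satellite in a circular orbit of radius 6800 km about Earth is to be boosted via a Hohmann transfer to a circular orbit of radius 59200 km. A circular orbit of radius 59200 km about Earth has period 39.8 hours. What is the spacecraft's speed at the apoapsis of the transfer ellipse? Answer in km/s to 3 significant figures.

v = 1.18 km/s

From Kepler's third law T² = 4π²r³/μ at r = 59200 km, T = 39.8 hours = 39.8 × 3600 s = 1.4328×10^5 s: μ = 4π²r³/T² = 3.98982×10^5 km³/s².
Semi-major axis of the transfer orbit: a_t = (6800 + 59200)/2 = 33000 km.
At apoapsis, r = 59200 km.
Vis-viva: v = √[μ(2/r − 1/a_t)] = √[3.98982×10^5 × (2/59200 − 1/33000)] = 1.178 km/s.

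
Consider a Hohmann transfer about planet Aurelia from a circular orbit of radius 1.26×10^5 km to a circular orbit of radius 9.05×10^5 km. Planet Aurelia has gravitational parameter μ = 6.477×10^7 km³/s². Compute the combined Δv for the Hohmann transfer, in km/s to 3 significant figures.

Δv = 11.6 km/s

Semi-major axis of the transfer orbit: a_t = (1.260×10^5 + 9.050×10^5)/2 = 5.155×10^5 km.
At r₁ the circular-orbit speed is v₁ = √(μ/r₁) = 22.6726 km/s.
On the transfer ellipse at r₁, vis-viva equation gives v_p = √[μ(2/r₁ − 1/a_t)] = 30.0408 km/s.
First burn Δv₁ = |v_p − v₁| = 7.3682 km/s.
At r₂, v₂ = √(μ/r₂) = 8.45985 km/s.
Transfer-orbit speed at r₂: v_a = √[μ(2/r₂ − 1/a_t)] = 4.18248 km/s.
Second burn Δv₂ = |v₂ − v_a| = 4.2774 km/s.
Total Δv = Δv₁ + Δv₂ = 11.65 km/s.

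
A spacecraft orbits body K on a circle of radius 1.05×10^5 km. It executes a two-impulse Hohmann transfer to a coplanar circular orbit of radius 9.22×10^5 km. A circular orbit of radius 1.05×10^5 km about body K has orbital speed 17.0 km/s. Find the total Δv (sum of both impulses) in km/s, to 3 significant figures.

From the circular-orbit relation v² = μ/r at r = 1.05×10^5 km: μ = v²r = (17.0)² × 1.05×10^5 = 3.03450×10^7 km³/s².
The Hohmann ellipse has a_t = (r₁ + r₂)/2 = 5.135×10^5 km.
Circular speed at r₁: v₁ = √(μ/r₁) = √(3.03450×10^7/1.050×10^5) = 17.000 km/s.
Transfer-orbit speed at r₁ (v² = μ(2/r − 1/a)): v_p = √[μ(2/r₁ − 1/a_t)] = 22.779 km/s.
First burn Δv₁ = |v_p − v₁| = 5.779 km/s.
At r₂, v₂ = √(μ/r₂) = 5.737 km/s.
Transfer-orbit speed at r₂: v_a = √[μ(2/r₂ − 1/a_t)] = 2.594 km/s.
Second burn Δv₂ = |v₂ − v_a| = 3.143 km/s.
Δv = Δv₁ + Δv₂ = 5.779 + 3.143 = 8.922 km/s.

Δv = 8.92 km/s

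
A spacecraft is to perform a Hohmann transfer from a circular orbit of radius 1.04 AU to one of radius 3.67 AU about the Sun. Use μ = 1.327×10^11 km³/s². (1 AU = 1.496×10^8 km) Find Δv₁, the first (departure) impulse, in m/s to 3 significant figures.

Δv₁ = 7250 m/s

In km: r₁ = 1.04 × 1.496×10^8 = 1.55584×10^8 km; r₂ = 3.67 × 1.496×10^8 = 5.49032×10^8 km.
Transfer-ellipse semi-major axis a_t = (r₁ + r₂)/2 = (1.55584×10^8 + 5.49032×10^8)/2 = 3.52308×10^8 km.
Circular speed at r = 1.55584×10^8 km: v_c = √(μ/r) = 29.205 km/s.
Vis-viva on the transfer ellipse at r = 1.55584×10^8 km gives v_t = √[μ(2/r − 1/a_t)] = 36.458 km/s.
Δv₁ = |v_t − v_c| = |36.458 − 29.205| = 7.253 km/s.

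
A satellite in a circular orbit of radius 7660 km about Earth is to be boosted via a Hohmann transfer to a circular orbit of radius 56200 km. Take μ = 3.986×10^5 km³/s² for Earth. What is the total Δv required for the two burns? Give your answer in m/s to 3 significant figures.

Transfer-ellipse semi-major axis a_t = (r₁ + r₂)/2 = (7660 + 56200)/2 = 31930 km.
At r₁ the circular-orbit speed is v₁ = √(μ/r₁) = 7.2136 km/s.
Transfer-orbit speed at r₁ (vis-viva): v_p = √[μ(2/r₁ − 1/a_t)] = 9.5702 km/s.
First burn Δv₁ = |v_p − v₁| = 2.3566 km/s.
At r₂, v₂ = √(μ/r₂) = 2.6632 km/s.
Transfer-orbit speed at r₂: v_a = √[μ(2/r₂ − 1/a_t)] = 1.3044 km/s.
Second burn Δv₂ = |v₂ − v_a| = 1.3588 km/s.
Δv = Δv₁ + Δv₂ = 2.3566 + 1.3588 = 3.715 km/s.

Δv = 3720 m/s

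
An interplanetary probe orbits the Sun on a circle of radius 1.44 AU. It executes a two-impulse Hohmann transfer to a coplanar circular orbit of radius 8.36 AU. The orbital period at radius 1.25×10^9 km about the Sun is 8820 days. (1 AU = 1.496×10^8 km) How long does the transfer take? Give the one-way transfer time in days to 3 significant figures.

From Kepler's third law T² = 4π²r³/μ at r = 1.25×10^9 km, T = 8820 days = 8820 × 86400 s = 7.62048×10^8 s: μ = 4π²r³/T² = 1.32778×10^11 km³/s².
In km: r₁ = 1.44 × 1.496×10^8 = 2.15424×10^8 km; r₂ = 8.36 × 1.496×10^8 = 1.250656×10^9 km.
Transfer-ellipse semi-major axis a_t = (r₁ + r₂)/2 = (2.15424×10^8 + 1.250656×10^9)/2 = 7.3304×10^8 km.
Transfer time t = π√(a_t³/μ) = π√((7.3304×10^8)³ / 1.32778×10^11) = 1.711×10^8 s.
Converting: 1.711×10^8 s ÷ 86400 s/day = 1980 days.

t = 1980 days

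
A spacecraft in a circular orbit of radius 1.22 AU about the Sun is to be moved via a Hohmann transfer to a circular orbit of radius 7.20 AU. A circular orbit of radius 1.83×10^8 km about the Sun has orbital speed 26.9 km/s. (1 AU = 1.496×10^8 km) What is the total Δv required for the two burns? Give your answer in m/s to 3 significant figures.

From the circular-orbit relation v² = μ/r at r = 1.83×10^8 km: μ = v²r = (26.9)² × 1.83×10^8 = 1.32421×10^11 km³/s².
In km: r₁ = 1.22 × 1.496×10^8 = 1.82512×10^8 km; r₂ = 7.20 × 1.496×10^8 = 1.07712×10^9 km.
The Hohmann ellipse has a_t = (r₁ + r₂)/2 = 6.29816×10^8 km.
At r₁ the circular-orbit speed is v₁ = √(μ/r₁) = 26.94 km/s.
Transfer-orbit speed at r₁ (v² = μ(2/r − 1/a)): v_p = √[μ(2/r₁ − 1/a_t)] = 35.23 km/s.
First burn Δv₁ = |v_p − v₁| = 8.290 km/s.
Circular speed at r₂: v₂ = √(μ/r₂) = 11.088 km/s.
Transfer-orbit speed at r₂: v_a = √[μ(2/r₂ − 1/a_t)] = 5.9688 km/s.
Second burn Δv₂ = |v₂ − v_a| = 5.119 km/s.
Total Δv = Δv₁ + Δv₂ = 13.41 km/s.

Δv = 13400 m/s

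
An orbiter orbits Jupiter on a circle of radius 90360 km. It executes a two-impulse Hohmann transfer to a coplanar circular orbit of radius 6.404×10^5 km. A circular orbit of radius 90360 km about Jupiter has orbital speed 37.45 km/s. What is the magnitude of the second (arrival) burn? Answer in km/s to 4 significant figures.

Δv₂ = 7.072 km/s

From the circular-orbit relation v² = μ/r at r = 90360 km: μ = v²r = (37.45)² × 90360 = 1.26730×10^8 km³/s².
Transfer-ellipse semi-major axis a_t = (r₁ + r₂)/2 = (90360 + 6.404×10^5)/2 = 3.6538×10^5 km.
Circular speed at r = 6.404×10^5 km: v_c = √(μ/r) = 14.0674 km/s.
Transfer-orbit speed at the same r (vis-viva, a = a_t): v_t = √[μ(2/r − 1/a_t)] = 6.99568 km/s.
Δv₂ = |v_t − v_c| = |6.99568 − 14.0674| = 7.072 km/s.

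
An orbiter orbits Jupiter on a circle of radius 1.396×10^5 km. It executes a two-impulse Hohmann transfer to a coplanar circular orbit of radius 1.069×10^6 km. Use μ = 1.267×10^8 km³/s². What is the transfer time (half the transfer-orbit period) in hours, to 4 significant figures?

t = 36.42 hours

The Hohmann ellipse has a_t = (r₁ + r₂)/2 = 6.043×10^5 km.
Transfer time t = π√(a_t³/μ) = π√((6.043×10^5)³ / 1.267×10^8) = 1.311×10^5 s.
Converting: 1.311×10^5 s ÷ 3600 s/hour = 36.42 hours.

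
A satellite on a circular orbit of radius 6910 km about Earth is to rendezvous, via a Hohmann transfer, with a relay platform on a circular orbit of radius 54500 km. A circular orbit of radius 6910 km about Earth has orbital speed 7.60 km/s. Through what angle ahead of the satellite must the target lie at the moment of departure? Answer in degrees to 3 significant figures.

From the circular-orbit relation v² = μ/r at r = 6910 km: μ = v²r = (7.60)² × 6910 = 3.99122×10^5 km³/s².
Semi-major axis of the transfer orbit: a_t = (6910 + 54500)/2 = 30705 km.
Transfer time t = π√(a_t³/μ) = 26755 s.
Target angular speed ω₂ = √(μ/r₂³) = 4.9654×10^-5 rad/s.
Angle swept by the target during transfer: ω₂·t = 1.3285 rad = 76.12°.
Arrival is 180° from departure on the ellipse, so φ = 180° − 76.12° = 104°.

φ = 104°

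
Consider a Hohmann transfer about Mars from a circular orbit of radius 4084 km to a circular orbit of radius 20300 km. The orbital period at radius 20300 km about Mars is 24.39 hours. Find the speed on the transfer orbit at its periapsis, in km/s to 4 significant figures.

From Kepler's third law T² = 4π²r³/μ at r = 20300 km, T = 24.39 hours = 24.39 × 3600 s = 87804 s: μ = 4π²r³/T² = 42837.0 km³/s².
The Hohmann ellipse has a_t = (r₁ + r₂)/2 = 12192 km.
The periapsis of the transfer ellipse is at r = 4084 km.
Vis-viva: v = √[μ(2/r − 1/a_t)] = √[42837.0 × (2/4084 − 1/12192)] = 4.179 km/s.

v = 4.179 km/s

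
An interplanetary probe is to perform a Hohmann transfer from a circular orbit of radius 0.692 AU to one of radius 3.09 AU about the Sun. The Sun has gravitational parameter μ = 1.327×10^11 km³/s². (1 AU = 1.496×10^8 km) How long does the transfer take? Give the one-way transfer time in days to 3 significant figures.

t = 475 days

In km: r₁ = 0.692 × 1.496×10^8 = 1.035232×10^8 km; r₂ = 3.09 × 1.496×10^8 = 4.62264×10^8 km.
Transfer-ellipse semi-major axis a_t = (r₁ + r₂)/2 = (1.035232×10^8 + 4.62264×10^8)/2 = 2.828936×10^8 km.
By Kepler's third law the transfer-orbit period is T = 2π√(a_t³/μ), so t = T/2 = 4.103×10^7 s.
Converting: 4.103×10^7 s ÷ 86400 s/day = 475 days.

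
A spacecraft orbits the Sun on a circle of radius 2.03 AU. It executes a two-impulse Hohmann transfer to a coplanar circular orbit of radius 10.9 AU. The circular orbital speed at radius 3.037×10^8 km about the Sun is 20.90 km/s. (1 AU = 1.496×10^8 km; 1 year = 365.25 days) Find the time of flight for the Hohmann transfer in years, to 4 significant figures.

t = 8.221 years

From the circular-orbit relation v² = μ/r at r = 3.037×10^8 km: μ = v²r = (20.90)² × 3.037×10^8 = 1.32659×10^11 km³/s².
In km: r₁ = 2.03 × 1.496×10^8 = 3.03688×10^8 km; r₂ = 10.9 × 1.496×10^8 = 1.63064×10^9 km.
Semi-major axis of the transfer orbit: a_t = (3.03688×10^8 + 1.63064×10^9)/2 = 9.67164×10^8 km.
Half the transfer-orbit period gives t = π√(a_t³/μ) = 2.5944×10^8 s.
Converting: 2.5944×10^8 s ÷ 3.15576×10^7 s/year (365.25 × 86400) = 8.221 years.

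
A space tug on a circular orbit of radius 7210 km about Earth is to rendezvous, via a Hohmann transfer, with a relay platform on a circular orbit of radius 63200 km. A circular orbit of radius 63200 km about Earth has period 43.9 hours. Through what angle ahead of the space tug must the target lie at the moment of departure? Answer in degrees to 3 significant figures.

φ = 105°

From Kepler's third law T² = 4π²r³/μ at r = 63200 km, T = 43.9 hours = 43.9 × 3600 s = 1.5804×10^5 s: μ = 4π²r³/T² = 3.99004×10^5 km³/s².
The Hohmann ellipse has a_t = (r₁ + r₂)/2 = 35205 km.
Transfer time t = π√(a_t³/μ) = 32850 s.
The target's mean motion on its circular orbit is ω₂ = √(μ/r₂³) = 3.976×10^-5 rad/s.
Angle swept by the target during transfer: ω₂·t = 1.306 rad = 74.83°.
The space tug traverses 180° on the transfer ellipse, so the target must lead by 180° − 74.83° = 105°.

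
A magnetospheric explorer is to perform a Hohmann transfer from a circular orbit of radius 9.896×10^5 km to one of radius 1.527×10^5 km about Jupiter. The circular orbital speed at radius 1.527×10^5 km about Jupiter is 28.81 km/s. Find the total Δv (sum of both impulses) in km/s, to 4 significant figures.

Δv = 14.58 km/s

From the circular-orbit relation v² = μ/r at r = 1.527×10^5 km: μ = v²r = (28.81)² × 1.527×10^5 = 1.26743×10^8 km³/s².
Semi-major axis of the transfer orbit: a_t = (9.896×10^5 + 1.527×10^5)/2 = 5.7115×10^5 km.
At r₁ the circular-orbit speed is v₁ = √(μ/r₁) = 11.317 km/s.
On the transfer ellipse at r₁, vis-viva equation gives v_a = √[μ(2/r₁ − 1/a_t)] = 5.8516 km/s.
First burn Δv₁ = |v_a − v₁| = 5.465 km/s.
At r₂, v₂ = √(μ/r₂) = 28.810 km/s.
Transfer-orbit speed at r₂: v_p = √[μ(2/r₂ − 1/a_t)] = 37.923 km/s.
Second burn Δv₂ = |v₂ − v_p| = 9.113 km/s.
Δv = Δv₁ + Δv₂ = 5.465 + 9.113 = 14.58 km/s.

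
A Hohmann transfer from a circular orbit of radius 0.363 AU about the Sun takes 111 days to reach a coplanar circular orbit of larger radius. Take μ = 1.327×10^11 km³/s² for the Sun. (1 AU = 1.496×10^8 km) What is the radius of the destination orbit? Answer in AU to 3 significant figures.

r₂ = 1.07 AU

In km: r₁ = 0.363 × 1.496×10^8 = 5.43048×10^7 km.
Transfer time t = 111 days = 9.5904×10^6 s, and t = π√(a_t³/μ).
So a_t = (μ t²/π²)^(1/3) = (1.327×10^11 × (9.5904×10^6)² / π²)^(1/3) = 1.0734×10^8 km.
Since a_t = (r₁ + r₂)/2, r₂ = 2a_t − r₁ = 2×1.0734×10^8 − 5.43048×10^7 = 1.603752×10^8 km.
In AU: r₂ = 1.603752×10^8 / 1.496×10^8 = 1.07 AU.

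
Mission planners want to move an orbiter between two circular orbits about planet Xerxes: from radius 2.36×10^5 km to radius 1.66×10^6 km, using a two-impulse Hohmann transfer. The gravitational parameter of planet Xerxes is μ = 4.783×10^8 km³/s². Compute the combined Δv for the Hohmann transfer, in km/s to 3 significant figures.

Δv = 23.1 km/s

Transfer-ellipse semi-major axis a_t = (r₁ + r₂)/2 = (2.360×10^5 + 1.660×10^6)/2 = 9.480×10^5 km.
Circular speed at r₁: v₁ = √(μ/r₁) = √(4.783×10^8/2.360×10^5) = 45.019 km/s.
Transfer-orbit speed at r₁ (v² = μ(2/r − 1/a)): v_p = √[μ(2/r₁ − 1/a_t)] = 59.572 km/s.
First burn Δv₁ = |v_p − v₁| = 14.553 km/s.
Circular speed at r₂: v₂ = √(μ/r₂) = 16.9745 km/s.
Transfer-orbit speed at r₂: v_a = √[μ(2/r₂ − 1/a_t)] = 8.46931 km/s.
Second burn Δv₂ = |v₂ − v_a| = 8.5052 km/s.
Δv = Δv₁ + Δv₂ = 14.553 + 8.5052 = 23.06 km/s.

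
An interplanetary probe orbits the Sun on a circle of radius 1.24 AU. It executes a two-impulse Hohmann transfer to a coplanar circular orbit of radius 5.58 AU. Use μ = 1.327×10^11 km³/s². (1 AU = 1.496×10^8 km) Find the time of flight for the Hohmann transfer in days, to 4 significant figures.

In km: r₁ = 1.24 × 1.496×10^8 = 1.85504×10^8 km; r₂ = 5.58 × 1.496×10^8 = 8.34768×10^8 km.
The Hohmann ellipse has a_t = (r₁ + r₂)/2 = 5.10136×10^8 km.
By Kepler's third law the transfer-orbit period is T = 2π√(a_t³/μ), so t = T/2 = 9.937×10^7 s.
Converting: 9.937×10^7 s ÷ 86400 s/day = 1150 days.

t = 1150 days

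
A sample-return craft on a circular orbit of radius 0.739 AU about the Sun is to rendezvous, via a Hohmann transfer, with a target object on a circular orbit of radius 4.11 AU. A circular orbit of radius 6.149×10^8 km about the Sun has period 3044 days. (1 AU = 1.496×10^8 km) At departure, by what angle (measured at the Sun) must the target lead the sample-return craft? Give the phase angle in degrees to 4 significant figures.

φ = 98.45°

From Kepler's third law T² = 4π²r³/μ at r = 6.149×10^8 km, T = 3044 days = 3044 × 86400 s = 2.630016×10^8 s: μ = 4π²r³/T² = 1.32696×10^11 km³/s².
In km: r₁ = 0.739 × 1.496×10^8 = 1.105544×10^8 km; r₂ = 4.11 × 1.496×10^8 = 6.14856×10^8 km.
Semi-major axis of the transfer orbit: a_t = (1.105544×10^8 + 6.14856×10^8)/2 = 3.627052×10^8 km.
Transfer time t = π√(a_t³/μ) = 5.9573×10^7 s.
Target angular speed ω₂ = √(μ/r₂³) = 2.3893×10^-8 rad/s.
Angle swept by the target during transfer: ω₂·t = 1.4234 rad = 81.55°.
Arrival is 180° from departure on the ellipse, so φ = 180° − 81.55° = 98.45°.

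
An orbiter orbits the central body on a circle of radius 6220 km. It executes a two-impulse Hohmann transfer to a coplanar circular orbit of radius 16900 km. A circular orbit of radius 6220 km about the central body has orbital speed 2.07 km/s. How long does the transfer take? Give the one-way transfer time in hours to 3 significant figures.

t = 6.64 hours

From the circular-orbit relation v² = μ/r at r = 6220 km: μ = v²r = (2.07)² × 6220 = 26652.1 km³/s².
Semi-major axis of the transfer orbit: a_t = (6220 + 16900)/2 = 11560 km.
Half the transfer-orbit period gives t = π√(a_t³/μ) = 23920 s.
Converting: 23920 s ÷ 3600 s/hour = 6.64 hours.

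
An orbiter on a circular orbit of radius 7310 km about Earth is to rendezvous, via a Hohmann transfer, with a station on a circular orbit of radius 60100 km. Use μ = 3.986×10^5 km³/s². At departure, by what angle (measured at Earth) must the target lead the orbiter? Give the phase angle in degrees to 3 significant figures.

φ = 104°

Transfer-ellipse semi-major axis a_t = (r₁ + r₂)/2 = (7310 + 60100)/2 = 33705 km.
The half-period of the transfer ellipse is t = π√(a_t³/μ) = 30790 s.
Target angular speed ω₂ = √(μ/r₂³) = 4.285×10^-5 rad/s.
Angle swept by the target during transfer: ω₂·t = 1.3194 rad = 75.60°.
The orbiter traverses 180° on the transfer ellipse, so the target must lead by 180° − 75.60° = 104°.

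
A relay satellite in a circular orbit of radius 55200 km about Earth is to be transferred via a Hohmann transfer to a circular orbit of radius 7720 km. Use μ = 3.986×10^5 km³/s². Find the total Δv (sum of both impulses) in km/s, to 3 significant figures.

The Hohmann ellipse has a_t = (r₁ + r₂)/2 = 31460 km.
At r₁ the circular-orbit speed is v₁ = √(μ/r₁) = 2.687 km/s.
On the transfer ellipse at r₁, vis-viva equation gives v_a = √[μ(2/r₁ − 1/a_t)] = 1.331 km/s.
First burn Δv₁ = |v_a − v₁| = 1.356 km/s.
At r₂, v₂ = √(μ/r₂) = 7.1855 km/s.
Transfer-orbit speed at r₂: v_p = √[μ(2/r₂ − 1/a_t)] = 9.5181 km/s.
Second burn Δv₂ = |v₂ − v_p| = 2.333 km/s.
Total Δv = Δv₁ + Δv₂ = 3.689 km/s.

Δv = 3.69 km/s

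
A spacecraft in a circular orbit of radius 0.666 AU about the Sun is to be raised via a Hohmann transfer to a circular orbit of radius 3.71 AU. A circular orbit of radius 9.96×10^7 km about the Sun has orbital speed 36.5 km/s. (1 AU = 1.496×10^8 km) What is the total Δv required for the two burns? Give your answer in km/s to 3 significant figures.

From the circular-orbit relation v² = μ/r at r = 9.96×10^7 km: μ = v²r = (36.5)² × 9.96×10^7 = 1.32692×10^11 km³/s².
In km: r₁ = 0.666 × 1.496×10^8 = 9.96336×10^7 km; r₂ = 3.71 × 1.496×10^8 = 5.55016×10^8 km.
Semi-major axis of the transfer orbit: a_t = (9.96336×10^7 + 5.55016×10^8)/2 = 3.273248×10^8 km.
Circular speed at r₁: v₁ = √(μ/r₁) = √(1.32692×10^11/9.96336×10^7) = 36.49 km/s.
On the transfer ellipse at r₁, vis-viva gives v_p = √[μ(2/r₁ − 1/a_t)] = 47.52 km/s.
First burn Δv₁ = |v_p − v₁| = 11.03 km/s.
Circular speed at r₂: v₂ = √(μ/r₂) = 15.462 km/s.
Transfer-orbit speed at r₂: v_a = √[μ(2/r₂ − 1/a_t)] = 8.5307 km/s.
Second burn Δv₂ = |v₂ − v_a| = 6.931 km/s.
Total Δv = Δv₁ + Δv₂ = 17.96 km/s.

Δv = 18.0 km/s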